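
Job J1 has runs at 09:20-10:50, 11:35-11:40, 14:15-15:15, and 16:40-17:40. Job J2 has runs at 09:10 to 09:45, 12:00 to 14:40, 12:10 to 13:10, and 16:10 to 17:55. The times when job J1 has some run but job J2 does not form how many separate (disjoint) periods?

3

Second set merges to 09:10-09:45, 12:00-14:40, 16:10-17:55.
A \ B = 09:45-10:50, 11:35-11:40, 14:40-15:15.
That is 3 disjoint pieces.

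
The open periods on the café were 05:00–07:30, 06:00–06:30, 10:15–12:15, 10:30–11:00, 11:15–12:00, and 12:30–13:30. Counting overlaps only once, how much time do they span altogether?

5 h 30 min

Merged: 05:00–07:30, 10:15–12:15, 12:30–13:30.
Lengths: 2 h 30 min + 2 h + 1 h = 5 h 30 min.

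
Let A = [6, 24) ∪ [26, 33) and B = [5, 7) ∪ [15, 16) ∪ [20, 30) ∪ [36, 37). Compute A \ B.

[6, 24) with B removed leaves [7, 15), [16, 20).
[26, 33) with B removed leaves [30, 33).

[7, 15) ∪ [16, 20) ∪ [30, 33)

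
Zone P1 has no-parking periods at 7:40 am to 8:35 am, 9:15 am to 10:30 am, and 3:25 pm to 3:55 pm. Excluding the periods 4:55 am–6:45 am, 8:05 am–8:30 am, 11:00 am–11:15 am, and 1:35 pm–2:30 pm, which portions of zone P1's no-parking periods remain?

7:40 am-8:05 am, 8:30 am-8:35 am, 9:15 am-10:30 am, 3:25 pm-3:55 pm

7:40 am-8:35 am with B removed leaves 7:40 am-8:05 am, 8:30 am-8:35 am.
9:15 am-10:30 am is untouched.
3:25 pm-3:55 pm is untouched.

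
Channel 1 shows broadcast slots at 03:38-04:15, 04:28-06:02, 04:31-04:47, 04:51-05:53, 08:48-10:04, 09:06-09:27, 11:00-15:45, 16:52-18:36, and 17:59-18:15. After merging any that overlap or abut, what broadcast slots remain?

04:28–06:02 is disjoint → start new block.
04:31–04:47 overlaps/touches 04:28–06:02 → extend to 04:28–06:02.
04:51–05:53 overlaps/touches 04:28–06:02 → extend to 04:28–06:02.
08:48–10:04 is disjoint → start new block.
09:06–09:27 overlaps/touches 08:48–10:04 → extend to 08:48–10:04.
11:00–15:45 is disjoint → start new block.
16:52–18:36 is disjoint → start new block.
17:59–18:15 overlaps/touches 16:52–18:36 → extend to 16:52–18:36.

03:38–04:15, 04:28–06:02, 08:48–10:04, 11:00–15:45, 16:52–18:36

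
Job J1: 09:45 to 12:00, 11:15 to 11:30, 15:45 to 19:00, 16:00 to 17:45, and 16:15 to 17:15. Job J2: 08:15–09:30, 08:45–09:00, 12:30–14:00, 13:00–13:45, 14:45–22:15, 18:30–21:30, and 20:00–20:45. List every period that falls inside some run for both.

Merge the first list: 09:45–12:00, 15:45–19:00.
Merge the second list: 08:15–09:30, 12:30–14:00, 14:45–22:15.
09:45–12:00 falls entirely outside B.
15:45–19:00 overlaps B on 15:45–19:00.

15:45–19:00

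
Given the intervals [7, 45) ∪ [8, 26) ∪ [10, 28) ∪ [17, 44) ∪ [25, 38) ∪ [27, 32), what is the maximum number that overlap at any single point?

At 25, 5 of the intervals are simultaneously active.
No point has more.

5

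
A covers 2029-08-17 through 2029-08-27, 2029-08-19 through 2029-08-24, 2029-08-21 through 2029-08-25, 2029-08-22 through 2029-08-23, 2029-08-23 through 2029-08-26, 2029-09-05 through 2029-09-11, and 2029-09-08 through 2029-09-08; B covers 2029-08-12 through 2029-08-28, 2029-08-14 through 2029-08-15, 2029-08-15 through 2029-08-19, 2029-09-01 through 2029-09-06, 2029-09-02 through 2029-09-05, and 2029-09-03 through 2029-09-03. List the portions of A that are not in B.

Merge the first list: 2029-08-17 through 2029-08-27, 2029-09-05 through 2029-09-11.
Merge the second list: 2029-08-12 through 2029-08-28, 2029-09-01 through 2029-09-06.
2029-08-17 through 2029-08-27: entirely removed.
2029-09-05 through 2029-09-11 \ B = 2029-09-07 through 2029-09-11.

2029-09-07 through 2029-09-11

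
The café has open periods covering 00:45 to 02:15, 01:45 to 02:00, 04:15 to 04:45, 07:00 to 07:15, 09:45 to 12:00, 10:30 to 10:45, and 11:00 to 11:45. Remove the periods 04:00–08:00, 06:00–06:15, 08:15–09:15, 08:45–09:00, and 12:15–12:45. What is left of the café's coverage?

First set merges to 00:45–02:15, 04:15–04:45, 07:00–07:15, 09:45–12:00.
Second set merges to 04:00–08:00, 08:15–09:15, 12:15–12:45.
00:45–02:15 is untouched.
04:15–04:45 lies entirely inside B → drops out.
07:00–07:15 lies entirely inside B → drops out.
09:45–12:00 is untouched.

00:45–02:15, 09:45–12:00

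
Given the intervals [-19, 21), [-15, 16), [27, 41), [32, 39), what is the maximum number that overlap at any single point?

2

Sweep endpoints in order; track running count of active intervals.
Peak of 2 reached at -15.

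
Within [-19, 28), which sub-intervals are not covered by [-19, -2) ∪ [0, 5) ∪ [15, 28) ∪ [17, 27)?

[-2, 0) ∪ [5, 15)

Covered (merged): [-19, -2), [0, 5), [15, 28).
Uncovered inside [-19, 28): [-2, 0), [5, 15).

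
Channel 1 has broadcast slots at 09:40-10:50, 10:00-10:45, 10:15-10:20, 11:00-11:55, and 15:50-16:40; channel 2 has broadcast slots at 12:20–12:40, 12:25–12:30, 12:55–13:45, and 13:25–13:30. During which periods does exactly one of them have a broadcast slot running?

09:40–10:50, 11:00–11:55, 12:20–12:40, 12:55–13:45, 15:50–16:40

Merge the first list: 09:40–10:50, 11:00–11:55, 15:50–16:40.
Merge the second list: 12:20–12:40, 12:55–13:45.
A \ B = 09:40–10:50, 11:00–11:55, 15:50–16:40.
B \ A = 12:20–12:40, 12:55–13:45.
Union of the two gives the symmetric difference.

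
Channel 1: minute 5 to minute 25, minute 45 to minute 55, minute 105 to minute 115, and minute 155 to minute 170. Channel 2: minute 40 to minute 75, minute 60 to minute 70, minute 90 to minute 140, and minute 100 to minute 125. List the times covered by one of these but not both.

Merge the second list: minute 40 to minute 75, minute 90 to minute 140.
A but not B: minute 5 to minute 25, minute 155 to minute 170.
B but not A: minute 40 to minute 45, minute 55 to minute 75, minute 90 to minute 105, minute 115 to minute 140.
Combining gives A △ B.

minute 5 to minute 25, minute 40 to minute 45, minute 55 to minute 75, minute 90 to minute 105, minute 115 to minute 140, minute 155 to minute 170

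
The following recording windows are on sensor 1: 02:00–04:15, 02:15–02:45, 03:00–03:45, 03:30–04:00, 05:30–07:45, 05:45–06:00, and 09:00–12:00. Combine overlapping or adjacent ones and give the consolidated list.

02:00-04:15, 05:30-07:45, 09:00-12:00

02:15-02:45 overlaps/touches 02:00-04:15 → extend to 02:00-04:15.
03:00-03:45 overlaps/touches 02:00-04:15 → extend to 02:00-04:15.
03:30-04:00 overlaps/touches 02:00-04:15 → extend to 02:00-04:15.
05:30-07:45 is disjoint → start new block.
05:45-06:00 overlaps/touches 05:30-07:45 → extend to 05:30-07:45.
09:00-12:00 is disjoint → start new block.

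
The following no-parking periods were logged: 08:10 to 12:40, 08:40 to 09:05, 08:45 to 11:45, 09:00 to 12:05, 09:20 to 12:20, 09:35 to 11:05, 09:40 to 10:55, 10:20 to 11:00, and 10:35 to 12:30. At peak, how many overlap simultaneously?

Walk the sorted start/end points keeping a running depth.
The depth first hits 8 at 10:35.

8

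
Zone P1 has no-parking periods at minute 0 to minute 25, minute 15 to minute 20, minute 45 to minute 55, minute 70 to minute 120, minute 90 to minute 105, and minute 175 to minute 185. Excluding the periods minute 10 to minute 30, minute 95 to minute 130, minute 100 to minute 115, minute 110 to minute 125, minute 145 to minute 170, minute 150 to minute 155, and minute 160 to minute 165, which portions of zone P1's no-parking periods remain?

minute 0 to minute 10, minute 45 to minute 55, minute 70 to minute 95, minute 175 to minute 185

A, merged: minute 0 to minute 25, minute 45 to minute 55, minute 70 to minute 120, minute 175 to minute 185.
B, merged: minute 10 to minute 30, minute 95 to minute 130, minute 145 to minute 170.
minute 0 to minute 25 minus B → minute 0 to minute 10.
minute 45 to minute 55: no B overlap → unchanged.
minute 70 to minute 120 minus B → minute 70 to minute 95.
minute 175 to minute 185: no B overlap → unchanged.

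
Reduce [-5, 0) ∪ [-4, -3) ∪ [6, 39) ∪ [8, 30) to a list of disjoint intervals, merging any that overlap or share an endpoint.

[-4, -3) overlaps/touches [-5, 0) → extend to [-5, 0).
[6, 39) is disjoint → start new block.
[8, 30) overlaps/touches [6, 39) → extend to [6, 39).

[-5, 0) ∪ [6, 39)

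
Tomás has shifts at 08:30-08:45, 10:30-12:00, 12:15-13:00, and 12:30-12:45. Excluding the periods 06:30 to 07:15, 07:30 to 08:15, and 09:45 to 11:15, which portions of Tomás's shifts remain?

08:30–08:45, 11:15–12:00, 12:15–13:00

A, merged: 08:30–08:45, 10:30–12:00, 12:15–13:00.
08:30–08:45: nothing removed.
10:30–12:00 \ B = 11:15–12:00.
12:15–13:00: nothing removed.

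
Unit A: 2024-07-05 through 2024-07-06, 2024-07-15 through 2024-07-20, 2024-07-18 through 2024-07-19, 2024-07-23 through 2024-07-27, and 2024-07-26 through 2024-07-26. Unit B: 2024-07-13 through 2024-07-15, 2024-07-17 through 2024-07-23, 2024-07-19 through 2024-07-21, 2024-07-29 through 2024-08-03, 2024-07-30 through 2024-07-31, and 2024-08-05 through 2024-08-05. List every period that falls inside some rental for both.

2024-07-15 through 2024-07-15, 2024-07-17 through 2024-07-20, 2024-07-23 through 2024-07-23

A, merged: 2024-07-05 through 2024-07-06, 2024-07-15 through 2024-07-20, 2024-07-23 through 2024-07-27.
B, merged: 2024-07-13 through 2024-07-15, 2024-07-17 through 2024-07-23, 2024-07-29 through 2024-08-03, 2024-08-05 through 2024-08-05.
2024-07-05 through 2024-07-06: no overlap with the second set.
2024-07-15 through 2024-07-20 meets the second set on 2024-07-15 through 2024-07-15, 2024-07-17 through 2024-07-20.
2024-07-23 through 2024-07-27 meets the second set on 2024-07-23 through 2024-07-23.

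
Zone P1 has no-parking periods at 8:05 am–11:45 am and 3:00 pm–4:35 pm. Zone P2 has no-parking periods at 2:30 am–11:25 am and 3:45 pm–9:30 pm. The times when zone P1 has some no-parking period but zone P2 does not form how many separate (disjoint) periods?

2

A \ B = 11:25 am–11:45 am, 3:00 pm–3:45 pm.
That is 2 disjoint pieces.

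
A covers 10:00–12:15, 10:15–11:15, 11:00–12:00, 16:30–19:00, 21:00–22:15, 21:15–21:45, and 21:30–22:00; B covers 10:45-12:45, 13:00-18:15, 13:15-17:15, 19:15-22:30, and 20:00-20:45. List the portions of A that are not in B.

First set merges to 10:00-12:15, 16:30-19:00, 21:00-22:15.
Second set merges to 10:45-12:45, 13:00-18:15, 19:15-22:30.
10:00-12:15 minus B → 10:00-10:45.
16:30-19:00 minus B → 18:15-19:00.
21:00-22:15: fully covered by B → removed.

10:00-10:45, 18:15-19:00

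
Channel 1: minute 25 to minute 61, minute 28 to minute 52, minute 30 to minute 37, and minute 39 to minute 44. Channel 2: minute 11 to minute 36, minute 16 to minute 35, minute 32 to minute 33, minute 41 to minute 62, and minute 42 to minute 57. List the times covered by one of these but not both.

Merge the first list: minute 25 to minute 61.
Merge the second list: minute 11 to minute 36, minute 41 to minute 62.
A but not B: minute 36 to minute 41.
B but not A: minute 11 to minute 25, minute 61 to minute 62.
Combining gives A △ B.

minute 11 to minute 25, minute 36 to minute 41, minute 61 to minute 62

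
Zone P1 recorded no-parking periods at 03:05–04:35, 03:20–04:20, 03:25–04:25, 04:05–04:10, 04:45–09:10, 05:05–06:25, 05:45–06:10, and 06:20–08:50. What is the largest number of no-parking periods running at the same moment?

4

Walk the sorted start/end points keeping a running depth.
The depth first hits 4 at 04:05.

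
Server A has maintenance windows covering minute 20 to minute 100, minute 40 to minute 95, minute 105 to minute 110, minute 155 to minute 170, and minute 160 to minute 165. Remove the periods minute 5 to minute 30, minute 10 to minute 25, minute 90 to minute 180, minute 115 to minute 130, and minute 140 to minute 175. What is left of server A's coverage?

A, merged: minute 20 to minute 100, minute 105 to minute 110, minute 155 to minute 170.
B, merged: minute 5 to minute 30, minute 90 to minute 180.
minute 20 to minute 100 \ B = minute 30 to minute 90.
minute 105 to minute 110: entirely removed.
minute 155 to minute 170: entirely removed.

minute 30 to minute 90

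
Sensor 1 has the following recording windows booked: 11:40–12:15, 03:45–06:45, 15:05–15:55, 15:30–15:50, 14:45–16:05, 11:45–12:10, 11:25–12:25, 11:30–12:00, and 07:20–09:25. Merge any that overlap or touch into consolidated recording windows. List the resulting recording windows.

Sort by start: 03:45–06:45, 07:20–09:25, 11:25–12:25, 11:30–12:00, 11:40–12:15, 11:45–12:10, 14:45–16:05, 15:05–15:55, 15:30–15:50.
07:20–09:25 is disjoint → start new block.
11:25–12:25 is disjoint → start new block.
11:30–12:00 overlaps/touches 11:25–12:25 → extend to 11:25–12:25.
11:40–12:15 overlaps/touches 11:25–12:25 → extend to 11:25–12:25.
11:45–12:10 overlaps/touches 11:25–12:25 → extend to 11:25–12:25.
14:45–16:05 is disjoint → start new block.
15:05–15:55 overlaps/touches 14:45–16:05 → extend to 14:45–16:05.
15:30–15:50 overlaps/touches 14:45–16:05 → extend to 14:45–16:05.

03:45–06:45, 07:20–09:25, 11:25–12:25, 14:45–16:05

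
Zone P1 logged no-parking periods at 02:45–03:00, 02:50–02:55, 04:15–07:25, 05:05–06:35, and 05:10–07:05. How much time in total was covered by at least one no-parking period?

Merged: 02:45–03:00, 04:15–07:25.
Lengths: 15 min + 3 h 10 min = 3 h 25 min.

3 h 25 min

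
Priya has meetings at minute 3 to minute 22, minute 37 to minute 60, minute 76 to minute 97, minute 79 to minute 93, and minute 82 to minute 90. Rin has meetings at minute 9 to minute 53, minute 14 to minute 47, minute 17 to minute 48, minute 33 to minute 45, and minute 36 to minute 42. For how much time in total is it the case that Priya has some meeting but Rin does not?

A, merged: minute 3 to minute 22, minute 37 to minute 60, minute 76 to minute 97.
B, merged: minute 9 to minute 53.
A \ B = minute 3 to minute 9, minute 53 to minute 60, minute 76 to minute 97.
Total: 6 minutes + 7 minutes + 21 minutes = 34 minutes.

34 minutes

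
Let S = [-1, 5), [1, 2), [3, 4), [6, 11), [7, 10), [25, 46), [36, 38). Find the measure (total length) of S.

Merged: [-1, 5), [6, 11), [25, 46).
Lengths: 6 + 5 + 21 = 32.

32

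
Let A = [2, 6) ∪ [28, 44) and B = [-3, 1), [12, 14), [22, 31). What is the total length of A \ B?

A \ B = [2, 6), [31, 44).
Total: 4 + 13 = 17.

17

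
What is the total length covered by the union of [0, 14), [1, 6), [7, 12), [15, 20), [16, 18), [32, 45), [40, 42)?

Merged: [0, 14), [15, 20), [32, 45).
Lengths: 14 + 5 + 13 = 32.

32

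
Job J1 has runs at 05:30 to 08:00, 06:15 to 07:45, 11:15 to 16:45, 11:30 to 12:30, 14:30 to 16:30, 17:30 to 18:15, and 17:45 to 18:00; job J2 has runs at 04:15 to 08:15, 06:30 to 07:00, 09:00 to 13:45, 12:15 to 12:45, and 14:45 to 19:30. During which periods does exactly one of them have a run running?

04:15–05:30, 08:00–08:15, 09:00–11:15, 13:45–14:45, 16:45–17:30, 18:15–19:30

Merge the first list: 05:30–08:00, 11:15–16:45, 17:30–18:15.
Merge the second list: 04:15–08:15, 09:00–13:45, 14:45–19:30.
A \ B = 13:45–14:45.
B \ A = 04:15–05:30, 08:00–08:15, 09:00–11:15, 16:45–17:30, 18:15–19:30.
Union of the two gives the symmetric difference.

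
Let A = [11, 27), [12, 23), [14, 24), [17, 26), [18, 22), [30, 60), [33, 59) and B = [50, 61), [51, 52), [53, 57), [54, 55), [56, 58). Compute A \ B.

[11, 27) ∪ [30, 50)

A, merged: [11, 27), [30, 60).
B, merged: [50, 61).
[11, 27): nothing removed.
[30, 60) \ B = [30, 50).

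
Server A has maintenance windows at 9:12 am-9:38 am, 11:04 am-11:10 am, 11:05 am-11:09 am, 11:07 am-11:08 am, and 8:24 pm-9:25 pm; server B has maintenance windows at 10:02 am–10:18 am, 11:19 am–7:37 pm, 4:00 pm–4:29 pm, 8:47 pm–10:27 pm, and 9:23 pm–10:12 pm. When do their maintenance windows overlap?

8:47 pm–9:25 pm

Merge the first list: 9:12 am–9:38 am, 11:04 am–11:10 am, 8:24 pm–9:25 pm.
Merge the second list: 10:02 am–10:18 am, 11:19 am–7:37 pm, 8:47 pm–10:27 pm.
9:12 am–9:38 am: no overlap with the second set.
11:04 am–11:10 am: no overlap with the second set.
8:24 pm–9:25 pm meets the second set on 8:47 pm–9:25 pm.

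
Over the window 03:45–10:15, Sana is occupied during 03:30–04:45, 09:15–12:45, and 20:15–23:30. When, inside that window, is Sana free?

The merged coverage is 03:30-04:45, 09:15-12:45, 20:15-23:30.
Gaps within 03:45-10:15: 04:45-09:15.

04:45-09:15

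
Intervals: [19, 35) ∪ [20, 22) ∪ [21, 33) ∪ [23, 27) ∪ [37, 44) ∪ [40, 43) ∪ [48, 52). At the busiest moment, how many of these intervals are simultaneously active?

3

At 21, 3 of the intervals are simultaneously active.
No point has more.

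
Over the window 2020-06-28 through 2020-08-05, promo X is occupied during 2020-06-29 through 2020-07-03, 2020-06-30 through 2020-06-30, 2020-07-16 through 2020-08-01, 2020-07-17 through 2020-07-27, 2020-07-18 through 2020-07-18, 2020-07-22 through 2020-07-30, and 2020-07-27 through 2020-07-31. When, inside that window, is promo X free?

2020-06-28 through 2020-06-28, 2020-07-04 through 2020-07-15, 2020-08-02 through 2020-08-05

Covered (merged): 2020-06-29 through 2020-07-03, 2020-07-16 through 2020-08-01.
Complement within 2020-06-28 through 2020-08-05: 2020-06-28 through 2020-06-28, 2020-07-04 through 2020-07-15, 2020-08-02 through 2020-08-05.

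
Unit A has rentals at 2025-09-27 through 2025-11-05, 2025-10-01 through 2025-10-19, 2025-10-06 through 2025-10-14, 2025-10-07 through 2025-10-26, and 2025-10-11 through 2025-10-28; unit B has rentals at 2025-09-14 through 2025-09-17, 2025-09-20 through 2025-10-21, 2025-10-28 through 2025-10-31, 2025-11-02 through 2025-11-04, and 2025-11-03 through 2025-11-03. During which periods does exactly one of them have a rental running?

Merge the first list: 2025-09-27 through 2025-11-05.
Merge the second list: 2025-09-14 through 2025-09-17, 2025-09-20 through 2025-10-21, 2025-10-28 through 2025-10-31, 2025-11-02 through 2025-11-04.
A \ B = 2025-10-22 through 2025-10-27, 2025-11-01 through 2025-11-01, 2025-11-05 through 2025-11-05.
B \ A = 2025-09-14 through 2025-09-17, 2025-09-20 through 2025-09-26.
Union of the two gives the symmetric difference.

2025-09-14 through 2025-09-17, 2025-09-20 through 2025-09-26, 2025-10-22 through 2025-10-27, 2025-11-01 through 2025-11-01, 2025-11-05 through 2025-11-05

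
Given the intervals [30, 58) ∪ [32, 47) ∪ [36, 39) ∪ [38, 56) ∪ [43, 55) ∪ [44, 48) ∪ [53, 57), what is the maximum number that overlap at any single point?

Walk the sorted start/end points keeping a running depth.
The depth first hits 5 at 44.

5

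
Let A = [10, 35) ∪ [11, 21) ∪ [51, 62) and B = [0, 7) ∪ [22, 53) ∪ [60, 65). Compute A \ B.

A, merged: [10, 35), [51, 62).
[10, 35) with B removed leaves [10, 22).
[51, 62) with B removed leaves [53, 60).

[10, 22) ∪ [53, 60)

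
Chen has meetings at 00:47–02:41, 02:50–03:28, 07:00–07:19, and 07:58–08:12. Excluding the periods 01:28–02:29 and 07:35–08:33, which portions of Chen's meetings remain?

00:47–01:28, 02:29–02:41, 02:50–03:28, 07:00–07:19

00:47–02:41 \ B = 00:47–01:28, 02:29–02:41.
02:50–03:28: nothing removed.
07:00–07:19: nothing removed.
07:58–08:12: entirely removed.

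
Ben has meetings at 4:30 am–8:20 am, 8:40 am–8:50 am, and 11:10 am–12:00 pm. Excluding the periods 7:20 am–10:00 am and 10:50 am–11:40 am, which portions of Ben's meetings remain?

4:30 am–7:20 am, 11:40 am–12:00 pm

4:30 am–8:20 am minus B → 4:30 am–7:20 am.
8:40 am–8:50 am: fully covered by B → removed.
11:10 am–12:00 pm minus B → 11:40 am–12:00 pm.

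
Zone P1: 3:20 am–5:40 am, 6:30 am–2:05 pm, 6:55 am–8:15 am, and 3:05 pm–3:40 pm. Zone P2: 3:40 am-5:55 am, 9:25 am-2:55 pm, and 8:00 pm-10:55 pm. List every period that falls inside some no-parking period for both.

First set merges to 3:20 am–5:40 am, 6:30 am–2:05 pm, 3:05 pm–3:40 pm.
3:20 am–5:40 am overlaps B on 3:40 am–5:40 am.
6:30 am–2:05 pm overlaps B on 9:25 am–2:05 pm.
3:05 pm–3:40 pm falls entirely outside B.

3:40 am–5:40 am, 9:25 am–2:05 pm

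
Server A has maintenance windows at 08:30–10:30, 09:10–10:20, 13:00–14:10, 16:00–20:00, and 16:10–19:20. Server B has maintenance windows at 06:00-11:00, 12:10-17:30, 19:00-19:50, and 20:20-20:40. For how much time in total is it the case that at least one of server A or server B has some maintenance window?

First set merges to 08:30-10:30, 13:00-14:10, 16:00-20:00.
A ∪ B = 06:00-11:00, 12:10-20:00, 20:20-20:40.
Total: 5 h + 7 h 50 min + 20 min = 13 h 10 min.

13 h 10 min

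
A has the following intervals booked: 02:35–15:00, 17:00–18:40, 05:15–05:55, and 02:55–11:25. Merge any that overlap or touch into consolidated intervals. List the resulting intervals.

02:35–15:00, 17:00–18:40

Sort by start: 02:35–15:00, 02:55–11:25, 05:15–05:55, 17:00–18:40.
02:55–11:25 overlaps/touches 02:35–15:00 → extend to 02:35–15:00.
05:15–05:55 overlaps/touches 02:35–15:00 → extend to 02:35–15:00.
17:00–18:40 is disjoint → start new block.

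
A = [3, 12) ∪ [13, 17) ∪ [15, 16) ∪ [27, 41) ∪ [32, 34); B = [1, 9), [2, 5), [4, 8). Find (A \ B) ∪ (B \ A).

[1, 3) ∪ [9, 12) ∪ [13, 17) ∪ [27, 41)

First set merges to [3, 12), [13, 17), [27, 41).
Second set merges to [1, 9).
A but not B: [9, 12), [13, 17), [27, 41).
B but not A: [1, 3).
Combining gives A △ B.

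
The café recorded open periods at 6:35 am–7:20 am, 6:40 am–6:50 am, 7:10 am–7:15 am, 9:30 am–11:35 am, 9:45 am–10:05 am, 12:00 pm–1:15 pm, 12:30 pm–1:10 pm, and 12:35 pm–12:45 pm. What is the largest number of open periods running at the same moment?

3

At 12:35 pm, 3 of the intervals are simultaneously active.
No point has more.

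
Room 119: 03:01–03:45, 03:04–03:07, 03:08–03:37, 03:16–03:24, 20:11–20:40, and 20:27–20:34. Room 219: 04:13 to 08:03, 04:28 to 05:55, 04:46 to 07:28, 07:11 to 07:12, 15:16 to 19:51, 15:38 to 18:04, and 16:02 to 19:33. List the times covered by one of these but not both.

03:01-03:45, 04:13-08:03, 15:16-19:51, 20:11-20:40

Merge the first list: 03:01-03:45, 20:11-20:40.
Merge the second list: 04:13-08:03, 15:16-19:51.
Only in the first: 03:01-03:45, 20:11-20:40.
Only in the second: 04:13-08:03, 15:16-19:51.
Together these are the periods covered by exactly one.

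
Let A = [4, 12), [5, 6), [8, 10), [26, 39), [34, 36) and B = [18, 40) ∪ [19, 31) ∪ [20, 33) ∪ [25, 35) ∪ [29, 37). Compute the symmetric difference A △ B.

Merge the first list: [4, 12), [26, 39).
Merge the second list: [18, 40).
Only in the first: [4, 12).
Only in the second: [18, 26), [39, 40).
Together these are the periods covered by exactly one.

[4, 12) ∪ [18, 26) ∪ [39, 40)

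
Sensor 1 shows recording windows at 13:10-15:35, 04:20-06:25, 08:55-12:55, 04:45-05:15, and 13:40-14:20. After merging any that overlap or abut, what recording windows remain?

Sort by start: 04:20–06:25, 04:45–05:15, 08:55–12:55, 13:10–15:35, 13:40–14:20.
04:45–05:15 overlaps/touches 04:20–06:25 → extend to 04:20–06:25.
08:55–12:55 is disjoint → start new block.
13:10–15:35 is disjoint → start new block.
13:40–14:20 overlaps/touches 13:10–15:35 → extend to 13:10–15:35.

04:20–06:25, 08:55–12:55, 13:10–15:35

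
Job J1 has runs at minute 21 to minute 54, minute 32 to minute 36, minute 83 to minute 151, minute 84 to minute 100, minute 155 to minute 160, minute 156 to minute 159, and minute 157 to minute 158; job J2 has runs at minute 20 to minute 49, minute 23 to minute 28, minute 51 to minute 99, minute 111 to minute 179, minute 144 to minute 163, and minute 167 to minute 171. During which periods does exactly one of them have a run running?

A, merged: minute 21 to minute 54, minute 83 to minute 151, minute 155 to minute 160.
B, merged: minute 20 to minute 49, minute 51 to minute 99, minute 111 to minute 179.
Only in the first: minute 49 to minute 51, minute 99 to minute 111.
Only in the second: minute 20 to minute 21, minute 54 to minute 83, minute 151 to minute 155, minute 160 to minute 179.
Together these are the periods covered by exactly one.

minute 20 to minute 21, minute 49 to minute 51, minute 54 to minute 83, minute 99 to minute 111, minute 151 to minute 155, minute 160 to minute 179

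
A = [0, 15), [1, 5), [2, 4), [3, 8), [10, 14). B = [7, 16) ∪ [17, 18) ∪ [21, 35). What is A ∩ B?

Merge the first list: [0, 15).
[0, 15) overlaps B on [7, 15).

[7, 15)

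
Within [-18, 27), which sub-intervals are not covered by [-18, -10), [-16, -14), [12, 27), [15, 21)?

Covered (merged): [-18, -10), [12, 27).
Uncovered inside [-18, 27): [-10, 12).

[-10, 12)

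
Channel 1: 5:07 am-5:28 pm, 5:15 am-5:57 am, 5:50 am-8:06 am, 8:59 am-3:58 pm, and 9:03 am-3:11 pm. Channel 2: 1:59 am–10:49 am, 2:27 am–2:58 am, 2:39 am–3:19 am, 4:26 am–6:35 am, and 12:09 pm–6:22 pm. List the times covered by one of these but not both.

A, merged: 5:07 am-5:28 pm.
B, merged: 1:59 am-10:49 am, 12:09 pm-6:22 pm.
A but not B: 10:49 am-12:09 pm.
B but not A: 1:59 am-5:07 am, 5:28 pm-6:22 pm.
Combining gives A △ B.

1:59 am-5:07 am, 10:49 am-12:09 pm, 5:28 pm-6:22 pm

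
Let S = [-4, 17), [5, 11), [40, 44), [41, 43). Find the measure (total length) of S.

25

Merged: [-4, 17), [40, 44).
Lengths: 21 + 4 = 25.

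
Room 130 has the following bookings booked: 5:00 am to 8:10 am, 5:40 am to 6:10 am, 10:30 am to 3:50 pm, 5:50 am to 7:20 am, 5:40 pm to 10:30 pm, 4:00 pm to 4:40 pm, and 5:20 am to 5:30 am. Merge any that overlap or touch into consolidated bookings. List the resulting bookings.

Sort by start: 5:00 am-8:10 am, 5:20 am-5:30 am, 5:40 am-6:10 am, 5:50 am-7:20 am, 10:30 am-3:50 pm, 4:00 pm-4:40 pm, 5:40 pm-10:30 pm.
5:20 am-5:30 am overlaps/touches 5:00 am-8:10 am → extend to 5:00 am-8:10 am.
5:40 am-6:10 am overlaps/touches 5:00 am-8:10 am → extend to 5:00 am-8:10 am.
5:50 am-7:20 am overlaps/touches 5:00 am-8:10 am → extend to 5:00 am-8:10 am.
10:30 am-3:50 pm is disjoint → start new block.
4:00 pm-4:40 pm is disjoint → start new block.
5:40 pm-10:30 pm is disjoint → start new block.

5:00 am-8:10 am, 10:30 am-3:50 pm, 4:00 pm-4:40 pm, 5:40 pm-10:30 pm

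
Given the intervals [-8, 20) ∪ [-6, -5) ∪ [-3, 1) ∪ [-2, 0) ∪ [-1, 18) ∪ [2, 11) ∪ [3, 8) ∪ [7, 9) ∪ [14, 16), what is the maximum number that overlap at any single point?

5

Sweep endpoints in order; track running count of active intervals.
Peak of 5 reached at 7.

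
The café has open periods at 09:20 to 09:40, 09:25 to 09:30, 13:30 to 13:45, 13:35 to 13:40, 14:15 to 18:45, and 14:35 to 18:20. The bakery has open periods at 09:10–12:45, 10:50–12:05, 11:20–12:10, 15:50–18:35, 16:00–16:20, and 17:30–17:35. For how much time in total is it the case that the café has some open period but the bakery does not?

First set merges to 09:20-09:40, 13:30-13:45, 14:15-18:45.
Second set merges to 09:10-12:45, 15:50-18:35.
A \ B = 13:30-13:45, 14:15-15:50, 18:35-18:45.
Total: 15 min + 1 h 35 min + 10 min = 2 h.

2 h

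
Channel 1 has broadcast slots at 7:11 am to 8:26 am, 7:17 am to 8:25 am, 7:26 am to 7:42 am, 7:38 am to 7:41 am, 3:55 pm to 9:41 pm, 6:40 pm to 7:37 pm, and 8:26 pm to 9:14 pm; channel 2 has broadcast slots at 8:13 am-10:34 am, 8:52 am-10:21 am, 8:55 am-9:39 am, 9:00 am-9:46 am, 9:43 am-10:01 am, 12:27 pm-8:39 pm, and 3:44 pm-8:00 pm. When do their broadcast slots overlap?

Merge the first list: 7:11 am–8:26 am, 3:55 pm–9:41 pm.
Merge the second list: 8:13 am–10:34 am, 12:27 pm–8:39 pm.
7:11 am–8:26 am overlaps B on 8:13 am–8:26 am.
3:55 pm–9:41 pm overlaps B on 3:55 pm–8:39 pm.

8:13 am–8:26 am, 3:55 pm–8:39 pm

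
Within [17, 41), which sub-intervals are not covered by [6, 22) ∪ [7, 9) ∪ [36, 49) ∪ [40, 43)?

[22, 36)

The merged coverage is [6, 22), [36, 49).
Gaps within [17, 41): [22, 36).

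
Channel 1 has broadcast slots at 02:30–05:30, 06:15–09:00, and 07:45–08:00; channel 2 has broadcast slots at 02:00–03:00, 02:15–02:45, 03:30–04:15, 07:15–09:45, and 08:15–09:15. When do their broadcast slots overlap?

02:30–03:00, 03:30–04:15, 07:15–09:00

Merge the first list: 02:30–05:30, 06:15–09:00.
Merge the second list: 02:00–03:00, 03:30–04:15, 07:15–09:45.
02:30–05:30 meets the second set on 02:30–03:00, 03:30–04:15.
06:15–09:00 meets the second set on 07:15–09:00.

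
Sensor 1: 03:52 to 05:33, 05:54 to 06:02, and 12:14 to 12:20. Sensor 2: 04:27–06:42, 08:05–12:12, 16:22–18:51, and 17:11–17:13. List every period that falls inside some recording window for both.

04:27–05:33, 05:54–06:02

Second set merges to 04:27–06:42, 08:05–12:12, 16:22–18:51.
03:52–05:33 meets the second set on 04:27–05:33.
05:54–06:02 meets the second set on 05:54–06:02.
12:14–12:20: no overlap with the second set.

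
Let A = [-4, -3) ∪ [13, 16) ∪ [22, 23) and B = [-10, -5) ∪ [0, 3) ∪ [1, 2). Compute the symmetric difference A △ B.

[-10, -5) ∪ [-4, -3) ∪ [0, 3) ∪ [13, 16) ∪ [22, 23)

Merge the second list: [-10, -5), [0, 3).
A but not B: [-4, -3), [13, 16), [22, 23).
B but not A: [-10, -5), [0, 3).
Combining gives A △ B.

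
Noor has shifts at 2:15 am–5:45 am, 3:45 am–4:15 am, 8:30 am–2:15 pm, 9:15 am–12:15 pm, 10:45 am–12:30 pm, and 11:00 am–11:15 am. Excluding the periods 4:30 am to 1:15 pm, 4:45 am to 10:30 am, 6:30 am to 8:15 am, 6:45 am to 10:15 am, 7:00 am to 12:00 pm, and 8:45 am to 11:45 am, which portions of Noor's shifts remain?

Merge the first list: 2:15 am–5:45 am, 8:30 am–2:15 pm.
Merge the second list: 4:30 am–1:15 pm.
2:15 am–5:45 am with B removed leaves 2:15 am–4:30 am.
8:30 am–2:15 pm with B removed leaves 1:15 pm–2:15 pm.

2:15 am–4:30 am, 1:15 pm–2:15 pm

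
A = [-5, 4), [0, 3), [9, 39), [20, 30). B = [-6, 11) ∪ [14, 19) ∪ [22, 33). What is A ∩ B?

A, merged: [-5, 4), [9, 39).
[-5, 4) ∩ B → [-5, 4).
[9, 39) ∩ B → [9, 11), [14, 19), [22, 33).

[-5, 4) ∪ [9, 11) ∪ [14, 19) ∪ [22, 33)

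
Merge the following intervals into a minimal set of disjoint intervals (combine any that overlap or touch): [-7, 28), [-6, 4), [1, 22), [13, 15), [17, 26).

[-6, 4) overlaps/touches [-7, 28) → extend to [-7, 28).
[1, 22) overlaps/touches [-7, 28) → extend to [-7, 28).
[13, 15) overlaps/touches [-7, 28) → extend to [-7, 28).
[17, 26) overlaps/touches [-7, 28) → extend to [-7, 28).

[-7, 28)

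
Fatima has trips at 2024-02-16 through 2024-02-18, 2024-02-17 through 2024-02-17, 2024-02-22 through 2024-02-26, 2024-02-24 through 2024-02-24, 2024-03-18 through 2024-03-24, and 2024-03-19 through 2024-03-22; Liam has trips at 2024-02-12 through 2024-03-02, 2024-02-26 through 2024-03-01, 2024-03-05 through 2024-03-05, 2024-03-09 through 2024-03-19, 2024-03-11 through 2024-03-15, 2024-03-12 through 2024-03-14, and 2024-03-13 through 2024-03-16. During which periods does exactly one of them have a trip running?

Merge the first list: 2024-02-16 through 2024-02-18, 2024-02-22 through 2024-02-26, 2024-03-18 through 2024-03-24.
Merge the second list: 2024-02-12 through 2024-03-02, 2024-03-05 through 2024-03-05, 2024-03-09 through 2024-03-19.
A \ B = 2024-03-20 through 2024-03-24.
B \ A = 2024-02-12 through 2024-02-15, 2024-02-19 through 2024-02-21, 2024-02-27 through 2024-03-02, 2024-03-05 through 2024-03-05, 2024-03-09 through 2024-03-17.
Union of the two gives the symmetric difference.

2024-02-12 through 2024-02-15, 2024-02-19 through 2024-02-21, 2024-02-27 through 2024-03-02, 2024-03-05 through 2024-03-05, 2024-03-09 through 2024-03-17, 2024-03-20 through 2024-03-24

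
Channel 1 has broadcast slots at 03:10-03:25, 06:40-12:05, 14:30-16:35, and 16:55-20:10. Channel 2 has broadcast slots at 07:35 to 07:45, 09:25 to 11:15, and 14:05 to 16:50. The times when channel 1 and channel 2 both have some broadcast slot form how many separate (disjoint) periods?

3

A ∩ B = 07:35-07:45, 09:25-11:15, 14:30-16:35.
That is 3 disjoint pieces.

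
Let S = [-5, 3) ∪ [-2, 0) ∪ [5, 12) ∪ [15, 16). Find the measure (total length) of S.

16

Merged: [-5, 3), [5, 12), [15, 16).
Lengths: 8 + 7 + 1 = 16.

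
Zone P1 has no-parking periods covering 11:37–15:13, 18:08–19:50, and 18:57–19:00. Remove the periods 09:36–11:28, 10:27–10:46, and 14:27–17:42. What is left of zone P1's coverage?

A, merged: 11:37–15:13, 18:08–19:50.
B, merged: 09:36–11:28, 14:27–17:42.
11:37–15:13 \ B = 11:37–14:27.
18:08–19:50: nothing removed.

11:37–14:27, 18:08–19:50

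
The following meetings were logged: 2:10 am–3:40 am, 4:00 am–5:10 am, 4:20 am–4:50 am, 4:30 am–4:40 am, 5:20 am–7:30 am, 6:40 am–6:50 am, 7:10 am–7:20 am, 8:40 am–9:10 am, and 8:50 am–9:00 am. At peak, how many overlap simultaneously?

Walk the sorted start/end points keeping a running depth.
The depth first hits 3 at 4:30 am.

3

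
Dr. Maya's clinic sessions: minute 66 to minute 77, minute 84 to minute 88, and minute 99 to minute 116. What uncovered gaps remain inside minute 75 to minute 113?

After merging, the occupied span is minute 66 to minute 77, minute 84 to minute 88, minute 99 to minute 116.
Complement within minute 75 to minute 113: minute 77 to minute 84, minute 88 to minute 99.

minute 77 to minute 84, minute 88 to minute 99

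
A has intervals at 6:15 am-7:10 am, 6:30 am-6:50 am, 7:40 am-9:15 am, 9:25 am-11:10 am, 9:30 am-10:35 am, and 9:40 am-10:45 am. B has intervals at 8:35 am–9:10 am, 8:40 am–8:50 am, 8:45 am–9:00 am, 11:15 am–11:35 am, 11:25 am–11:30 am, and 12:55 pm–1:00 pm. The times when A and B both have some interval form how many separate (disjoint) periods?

Merge the first list: 6:15 am–7:10 am, 7:40 am–9:15 am, 9:25 am–11:10 am.
Merge the second list: 8:35 am–9:10 am, 11:15 am–11:35 am, 12:55 pm–1:00 pm.
A ∩ B = 8:35 am–9:10 am.
That is 1 disjoint piece.

1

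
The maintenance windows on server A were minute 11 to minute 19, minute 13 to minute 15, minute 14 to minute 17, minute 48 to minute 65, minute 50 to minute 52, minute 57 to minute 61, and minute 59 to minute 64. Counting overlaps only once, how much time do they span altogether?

Merged: minute 11 to minute 19, minute 48 to minute 65.
Lengths: 8 minutes + 17 minutes = 25 minutes.

25 minutes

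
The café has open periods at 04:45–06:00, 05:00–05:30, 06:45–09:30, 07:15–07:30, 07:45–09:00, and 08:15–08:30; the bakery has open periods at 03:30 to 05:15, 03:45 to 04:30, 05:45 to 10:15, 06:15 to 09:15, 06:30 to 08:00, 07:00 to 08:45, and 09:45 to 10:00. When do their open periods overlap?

First set merges to 04:45–06:00, 06:45–09:30.
Second set merges to 03:30–05:15, 05:45–10:15.
04:45–06:00 ∩ B → 04:45–05:15, 05:45–06:00.
06:45–09:30 ∩ B → 06:45–09:30.

04:45–05:15, 05:45–06:00, 06:45–09:30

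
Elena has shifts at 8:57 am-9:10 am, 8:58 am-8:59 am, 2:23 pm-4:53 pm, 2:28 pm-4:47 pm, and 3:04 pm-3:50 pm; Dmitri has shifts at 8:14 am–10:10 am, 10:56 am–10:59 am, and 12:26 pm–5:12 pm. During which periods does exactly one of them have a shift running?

8:14 am–8:57 am, 9:10 am–10:10 am, 10:56 am–10:59 am, 12:26 pm–2:23 pm, 4:53 pm–5:12 pm

A, merged: 8:57 am–9:10 am, 2:23 pm–4:53 pm.
A \ B = none.
B \ A = 8:14 am–8:57 am, 9:10 am–10:10 am, 10:56 am–10:59 am, 12:26 pm–2:23 pm, 4:53 pm–5:12 pm.
Union of the two gives the symmetric difference.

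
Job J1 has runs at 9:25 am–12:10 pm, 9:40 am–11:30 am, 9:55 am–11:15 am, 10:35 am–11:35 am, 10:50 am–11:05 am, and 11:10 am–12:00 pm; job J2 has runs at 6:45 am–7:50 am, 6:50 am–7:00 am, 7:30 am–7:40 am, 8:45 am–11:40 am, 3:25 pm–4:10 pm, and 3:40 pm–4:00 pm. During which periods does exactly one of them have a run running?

First set merges to 9:25 am–12:10 pm.
Second set merges to 6:45 am–7:50 am, 8:45 am–11:40 am, 3:25 pm–4:10 pm.
A \ B = 11:40 am–12:10 pm.
B \ A = 6:45 am–7:50 am, 8:45 am–9:25 am, 3:25 pm–4:10 pm.
Union of the two gives the symmetric difference.

6:45 am–7:50 am, 8:45 am–9:25 am, 11:40 am–12:10 pm, 3:25 pm–4:10 pm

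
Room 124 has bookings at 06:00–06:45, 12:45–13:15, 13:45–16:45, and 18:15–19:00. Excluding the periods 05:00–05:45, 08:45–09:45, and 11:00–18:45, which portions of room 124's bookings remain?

06:00-06:45, 18:45-19:00

06:00-06:45: nothing removed.
12:45-13:15: entirely removed.
13:45-16:45: entirely removed.
18:15-19:00 \ B = 18:45-19:00.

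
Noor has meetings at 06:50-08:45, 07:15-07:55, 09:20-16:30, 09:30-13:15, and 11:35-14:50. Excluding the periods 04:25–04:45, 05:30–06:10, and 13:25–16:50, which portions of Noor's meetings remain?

06:50-08:45, 09:20-13:25

First set merges to 06:50-08:45, 09:20-16:30.
06:50-08:45 is untouched.
09:20-16:30 with B removed leaves 09:20-13:25.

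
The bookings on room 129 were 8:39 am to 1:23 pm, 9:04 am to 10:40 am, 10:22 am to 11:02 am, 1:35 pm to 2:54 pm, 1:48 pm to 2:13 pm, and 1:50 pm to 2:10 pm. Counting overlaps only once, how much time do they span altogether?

Merged: 8:39 am–1:23 pm, 1:35 pm–2:54 pm.
Lengths: 4 h 44 min + 1 h 19 min = 6 h 3 min.

6 h 3 min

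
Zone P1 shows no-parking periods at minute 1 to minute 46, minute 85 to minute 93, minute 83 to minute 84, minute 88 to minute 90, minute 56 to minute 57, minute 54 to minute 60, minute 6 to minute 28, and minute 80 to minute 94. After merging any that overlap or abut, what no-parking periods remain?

Sort by start: minute 1 to minute 46, minute 6 to minute 28, minute 54 to minute 60, minute 56 to minute 57, minute 80 to minute 94, minute 83 to minute 84, minute 85 to minute 93, minute 88 to minute 90.
minute 6 to minute 28 overlaps/touches minute 1 to minute 46 → extend to minute 1 to minute 46.
minute 54 to minute 60 is disjoint → start new block.
minute 56 to minute 57 overlaps/touches minute 54 to minute 60 → extend to minute 54 to minute 60.
minute 80 to minute 94 is disjoint → start new block.
minute 83 to minute 84 overlaps/touches minute 80 to minute 94 → extend to minute 80 to minute 94.
minute 85 to minute 93 overlaps/touches minute 80 to minute 94 → extend to minute 80 to minute 94.
minute 88 to minute 90 overlaps/touches minute 80 to minute 94 → extend to minute 80 to minute 94.

minute 1 to minute 46, minute 54 to minute 60, minute 80 to minute 94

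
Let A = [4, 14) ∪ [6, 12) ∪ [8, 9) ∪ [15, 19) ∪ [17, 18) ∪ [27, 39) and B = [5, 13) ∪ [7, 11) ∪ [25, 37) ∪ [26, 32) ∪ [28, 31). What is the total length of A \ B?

8

A, merged: [4, 14), [15, 19), [27, 39).
B, merged: [5, 13), [25, 37).
A \ B = [4, 5), [13, 14), [15, 19), [37, 39).
Total: 1 + 1 + 4 + 2 = 8.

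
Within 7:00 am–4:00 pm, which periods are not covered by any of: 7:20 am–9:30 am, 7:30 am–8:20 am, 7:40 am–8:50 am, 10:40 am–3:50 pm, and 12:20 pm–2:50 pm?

7:00 am–7:20 am, 9:30 am–10:40 am, 3:50 pm–4:00 pm

Covered (merged): 7:20 am–9:30 am, 10:40 am–3:50 pm.
Complement within 7:00 am–4:00 pm: 7:00 am–7:20 am, 9:30 am–10:40 am, 3:50 pm–4:00 pm.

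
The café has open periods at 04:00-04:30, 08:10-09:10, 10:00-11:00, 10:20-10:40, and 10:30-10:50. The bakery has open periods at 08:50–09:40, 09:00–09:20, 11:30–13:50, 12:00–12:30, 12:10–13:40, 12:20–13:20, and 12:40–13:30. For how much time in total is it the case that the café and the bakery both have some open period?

A, merged: 04:00–04:30, 08:10–09:10, 10:00–11:00.
B, merged: 08:50–09:40, 11:30–13:50.
A ∩ B = 08:50–09:10.
Total: 20 min.

20 min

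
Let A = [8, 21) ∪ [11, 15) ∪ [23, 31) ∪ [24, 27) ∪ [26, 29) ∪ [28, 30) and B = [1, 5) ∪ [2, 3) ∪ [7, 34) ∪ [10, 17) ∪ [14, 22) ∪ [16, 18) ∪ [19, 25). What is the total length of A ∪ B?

31

First set merges to [8, 21), [23, 31).
Second set merges to [1, 5), [7, 34).
A ∪ B = [1, 5), [7, 34).
Total: 4 + 27 = 31.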